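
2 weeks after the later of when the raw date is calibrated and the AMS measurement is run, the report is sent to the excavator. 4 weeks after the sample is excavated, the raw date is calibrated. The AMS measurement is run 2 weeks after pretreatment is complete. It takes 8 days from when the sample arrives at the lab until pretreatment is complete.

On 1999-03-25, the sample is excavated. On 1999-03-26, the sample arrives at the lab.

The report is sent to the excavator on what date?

1999-05-06

The sample is excavated: Mar 25, 1999.
The raw date is calibrated: Mar 25, 1999 + 4 weeks = Apr 22, 1999.
The sample arrives at the lab: Mar 26, 1999.
Pretreatment is complete: Mar 26, 1999 + 8 days = Apr 3, 1999.
The AMS measurement is run: Apr 3, 1999 + 2 weeks = Apr 17, 1999.
Both prerequisites met — the raw date is calibrated (Apr 22, 1999), the AMS measurement is run (Apr 17, 1999); the later is Apr 22, 1999.
The report is sent to the excavator: Apr 22, 1999 + 2 weeks = May 6, 1999.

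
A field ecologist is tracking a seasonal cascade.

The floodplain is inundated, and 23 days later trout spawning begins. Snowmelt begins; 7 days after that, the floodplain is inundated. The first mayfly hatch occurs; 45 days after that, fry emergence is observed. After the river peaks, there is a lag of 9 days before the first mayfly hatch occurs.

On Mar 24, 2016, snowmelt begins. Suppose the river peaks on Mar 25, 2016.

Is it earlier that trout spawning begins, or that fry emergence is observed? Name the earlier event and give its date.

Snowmelt begins: Mar 24, 2016.
The floodplain is inundated: Mar 24, 2016 + 7 days = Mar 31, 2016.
Trout spawning begins: Mar 31, 2016 + 23 days = Apr 23, 2016.
The river peaks: Mar 25, 2016.
The first mayfly hatch occurs: Mar 25, 2016 + 9 days = Apr 3, 2016.
Fry emergence is observed: Apr 3, 2016 + 45 days = May 18, 2016.
Comparing: trout spawning begins on Apr 23, 2016 vs fry emergence is observed on May 18, 2016. Earlier: trout spawning begins.

Trout spawning begins — Apr 23, 2016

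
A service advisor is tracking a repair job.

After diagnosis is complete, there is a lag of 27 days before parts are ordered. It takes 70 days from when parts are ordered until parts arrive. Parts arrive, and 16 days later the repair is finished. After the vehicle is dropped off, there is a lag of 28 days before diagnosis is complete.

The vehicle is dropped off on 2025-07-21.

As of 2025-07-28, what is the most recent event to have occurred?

The vehicle is dropped off: Jul 21, 2025.
Diagnosis is complete: Jul 21, 2025 + 28 days = Aug 18, 2025.
Parts are ordered: Aug 18, 2025 + 27 days = Sep 14, 2025.
Parts arrive: Sep 14, 2025 + 70 days = Nov 23, 2025.
The repair is finished: Nov 23, 2025 + 16 days = Dec 9, 2025.
Jul 28, 2025 falls between when the vehicle is dropped off (Jul 21, 2025) and when diagnosis is complete (Aug 18, 2025).

The vehicle is dropped off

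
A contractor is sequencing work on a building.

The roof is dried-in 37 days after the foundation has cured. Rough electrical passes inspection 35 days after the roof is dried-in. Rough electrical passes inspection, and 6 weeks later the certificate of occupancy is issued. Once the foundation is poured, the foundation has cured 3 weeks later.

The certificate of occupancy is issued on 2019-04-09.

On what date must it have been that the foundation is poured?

2018-11-25

The certificate of occupancy is issued: Apr 9, 2019.
Rough electrical passes inspection: Apr 9, 2019 − 6 weeks = Feb 26, 2019.
The roof is dried-in: Feb 26, 2019 − 35 days = Jan 22, 2019.
The foundation has cured: Jan 22, 2019 − 37 days = Dec 16, 2018.
The foundation is poured: Dec 16, 2018 − 3 weeks = Nov 25, 2018.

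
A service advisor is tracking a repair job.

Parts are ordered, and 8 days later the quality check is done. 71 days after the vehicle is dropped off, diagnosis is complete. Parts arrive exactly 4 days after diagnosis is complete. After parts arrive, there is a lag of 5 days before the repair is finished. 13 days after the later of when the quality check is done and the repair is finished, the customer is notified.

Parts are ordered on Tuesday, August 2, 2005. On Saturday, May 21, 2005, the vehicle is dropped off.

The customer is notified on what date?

Tuesday, August 23, 2005

Parts are ordered: Aug 2, 2005.
The quality check is done: Aug 2, 2005 + 8 days = Aug 10, 2005.
The vehicle is dropped off: May 21, 2005.
Diagnosis is complete: May 21, 2005 + 71 days = Jul 31, 2005.
Parts arrive: Jul 31, 2005 + 4 days = Aug 4, 2005.
The repair is finished: Aug 4, 2005 + 5 days = Aug 9, 2005.
Both prerequisites met — the quality check is done (Aug 10, 2005), the repair is finished (Aug 9, 2005); the later is Aug 10, 2005.
The customer is notified: Aug 10, 2005 + 13 days = Aug 23, 2005.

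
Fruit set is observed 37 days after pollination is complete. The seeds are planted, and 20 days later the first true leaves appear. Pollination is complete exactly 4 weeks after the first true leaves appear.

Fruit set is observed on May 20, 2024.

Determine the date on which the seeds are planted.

Feb 25, 2024

Fruit set is observed: May 20, 2024.
Pollination is complete: May 20, 2024 − 37 days = Apr 13, 2024.
The first true leaves appear: Apr 13, 2024 − 4 weeks = Mar 16, 2024.
The seeds are planted: Mar 16, 2024 − 20 days = Feb 25, 2024.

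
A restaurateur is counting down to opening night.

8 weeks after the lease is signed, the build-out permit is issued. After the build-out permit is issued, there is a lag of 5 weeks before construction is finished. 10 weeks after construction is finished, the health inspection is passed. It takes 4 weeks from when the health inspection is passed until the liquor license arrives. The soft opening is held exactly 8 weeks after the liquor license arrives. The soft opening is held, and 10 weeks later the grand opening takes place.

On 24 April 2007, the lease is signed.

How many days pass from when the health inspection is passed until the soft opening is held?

Causal path: the health inspection is passed → the liquor license arrives → the soft opening is held.
Total delay along the path: 4 + 8 weeks = 12 weeks = 84 days.

84 days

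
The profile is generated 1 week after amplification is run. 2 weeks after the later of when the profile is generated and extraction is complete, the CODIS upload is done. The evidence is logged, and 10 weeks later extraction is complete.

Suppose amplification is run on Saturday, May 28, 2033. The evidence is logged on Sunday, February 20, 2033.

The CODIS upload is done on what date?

Saturday, June 18, 2033

Amplification is run: May 28, 2033.
The profile is generated: May 28, 2033 + 1 week = Jun 4, 2033.
The evidence is logged: Feb 20, 2033.
Extraction is complete: Feb 20, 2033 + 10 weeks = May 1, 2033.
Both prerequisites met — the profile is generated (Jun 4, 2033), extraction is complete (May 1, 2033); the later is Jun 4, 2033.
The CODIS upload is done: Jun 4, 2033 + 2 weeks = Jun 18, 2033.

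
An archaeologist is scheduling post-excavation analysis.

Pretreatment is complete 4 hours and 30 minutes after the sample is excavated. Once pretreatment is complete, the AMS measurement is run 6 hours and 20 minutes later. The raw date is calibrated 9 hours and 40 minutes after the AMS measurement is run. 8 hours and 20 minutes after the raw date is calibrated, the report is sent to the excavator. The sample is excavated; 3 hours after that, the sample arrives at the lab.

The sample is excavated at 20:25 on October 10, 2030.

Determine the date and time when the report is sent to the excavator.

The sample is excavated: 20:25 Oct 10, 2030.
Pretreatment is complete: 20:25 Oct 10, 2030 + 4h30m = 00:55 Oct 11, 2030.
The AMS measurement is run: 00:55 Oct 11, 2030 + 6h20m = 07:15 Oct 11, 2030.
The raw date is calibrated: 07:15 Oct 11, 2030 + 9h40m = 16:55 Oct 11, 2030.
The report is sent to the excavator: 16:55 Oct 11, 2030 + 8h20m = 01:15 Oct 12, 2030.

01:15 on October 12, 2030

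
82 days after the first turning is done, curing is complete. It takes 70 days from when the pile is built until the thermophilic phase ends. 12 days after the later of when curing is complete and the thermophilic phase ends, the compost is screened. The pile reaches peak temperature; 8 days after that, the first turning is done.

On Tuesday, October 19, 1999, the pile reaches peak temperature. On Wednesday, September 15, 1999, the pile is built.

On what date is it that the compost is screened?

Saturday, January 29, 2000

The pile reaches peak temperature: Oct 19, 1999.
The first turning is done: Oct 19, 1999 + 8 days = Oct 27, 1999.
Curing is complete: Oct 27, 1999 + 82 days = Jan 17, 2000.
The pile is built: Sep 15, 1999.
The thermophilic phase ends: Sep 15, 1999 + 70 days = Nov 24, 1999.
Both prerequisites met — curing is complete (Jan 17, 2000), the thermophilic phase ends (Nov 24, 1999); the later is Jan 17, 2000.
The compost is screened: Jan 17, 2000 + 12 days = Jan 29, 2000.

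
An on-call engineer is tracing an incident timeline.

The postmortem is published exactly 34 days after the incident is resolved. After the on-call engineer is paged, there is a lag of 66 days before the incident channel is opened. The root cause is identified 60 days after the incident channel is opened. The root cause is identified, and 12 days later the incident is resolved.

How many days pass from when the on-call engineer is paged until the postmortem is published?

Causal path: the on-call engineer is paged → the incident channel is opened → the root cause is identified → the incident is resolved → the postmortem is published.
Total delay along the path: 66 + 60 + 12 + 34 = 172 days.

172 days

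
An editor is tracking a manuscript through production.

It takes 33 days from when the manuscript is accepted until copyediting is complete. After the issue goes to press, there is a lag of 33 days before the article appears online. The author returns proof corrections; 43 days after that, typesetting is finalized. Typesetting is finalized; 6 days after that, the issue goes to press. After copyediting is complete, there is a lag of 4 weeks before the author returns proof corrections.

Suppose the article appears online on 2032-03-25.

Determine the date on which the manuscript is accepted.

2031-11-03

The article appears online: Mar 25, 2032.
The issue goes to press: Mar 25, 2032 − 33 days = Feb 21, 2032.
Typesetting is finalized: Feb 21, 2032 − 6 days = Feb 15, 2032.
The author returns proof corrections: Feb 15, 2032 − 43 days = Jan 3, 2032.
Copyediting is complete: Jan 3, 2032 − 4 weeks = Dec 6, 2031.
The manuscript is accepted: Dec 6, 2031 − 33 days = Nov 3, 2031.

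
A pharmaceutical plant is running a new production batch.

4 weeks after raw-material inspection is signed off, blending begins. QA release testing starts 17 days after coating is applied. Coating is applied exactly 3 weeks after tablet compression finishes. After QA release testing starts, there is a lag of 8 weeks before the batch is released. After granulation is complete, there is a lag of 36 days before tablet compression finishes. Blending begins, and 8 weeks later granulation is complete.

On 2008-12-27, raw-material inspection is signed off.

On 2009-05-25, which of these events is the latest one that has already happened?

Raw-material inspection is signed off: Dec 27, 2008.
Blending begins: Dec 27, 2008 + 4 weeks = Jan 24, 2009.
Granulation is complete: Jan 24, 2009 + 8 weeks = Mar 21, 2009.
Tablet compression finishes: Mar 21, 2009 + 36 days = Apr 26, 2009.
Coating is applied: Apr 26, 2009 + 3 weeks = May 17, 2009.
QA release testing starts: May 17, 2009 + 17 days = Jun 3, 2009.
The batch is released: Jun 3, 2009 + 8 weeks = Jul 29, 2009.
May 25, 2009 falls between when coating is applied (May 17, 2009) and when QA release testing starts (Jun 3, 2009).

Coating is applied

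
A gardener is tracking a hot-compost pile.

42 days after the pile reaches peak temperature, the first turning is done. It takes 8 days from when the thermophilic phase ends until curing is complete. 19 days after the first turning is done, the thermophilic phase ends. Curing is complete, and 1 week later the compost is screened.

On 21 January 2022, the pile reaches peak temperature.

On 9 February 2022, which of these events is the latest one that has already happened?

The pile reaches peak temperature

The pile reaches peak temperature: Jan 21, 2022.
The first turning is done: Jan 21, 2022 + 42 days = Mar 4, 2022.
The thermophilic phase ends: Mar 4, 2022 + 19 days = Mar 23, 2022.
Curing is complete: Mar 23, 2022 + 8 days = Mar 31, 2022.
The compost is screened: Mar 31, 2022 + 1 week = Apr 7, 2022.
Feb 9, 2022 falls between when the pile reaches peak temperature (Jan 21, 2022) and when the first turning is done (Mar 4, 2022).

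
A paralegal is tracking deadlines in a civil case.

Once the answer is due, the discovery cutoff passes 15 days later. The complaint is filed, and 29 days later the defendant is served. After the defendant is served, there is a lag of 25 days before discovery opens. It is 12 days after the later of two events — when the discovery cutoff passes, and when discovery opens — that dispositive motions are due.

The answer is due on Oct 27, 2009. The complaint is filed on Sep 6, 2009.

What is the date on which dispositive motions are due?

The answer is due: Oct 27, 2009.
The discovery cutoff passes: Oct 27, 2009 + 15 days = Nov 11, 2009.
The complaint is filed: Sep 6, 2009.
The defendant is served: Sep 6, 2009 + 29 days = Oct 5, 2009.
Discovery opens: Oct 5, 2009 + 25 days = Oct 30, 2009.
Both prerequisites met — the discovery cutoff passes (Nov 11, 2009), discovery opens (Oct 30, 2009); the later is Nov 11, 2009.
Dispositive motions are due: Nov 11, 2009 + 12 days = Nov 23, 2009.

Nov 23, 2009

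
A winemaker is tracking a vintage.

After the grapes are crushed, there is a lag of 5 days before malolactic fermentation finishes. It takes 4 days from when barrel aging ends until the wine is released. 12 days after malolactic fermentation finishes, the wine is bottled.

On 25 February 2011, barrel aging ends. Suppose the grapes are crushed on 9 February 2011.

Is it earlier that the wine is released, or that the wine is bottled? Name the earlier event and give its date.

The wine is bottled — 26 February 2011

Barrel aging ends: Feb 25, 2011.
The wine is released: Feb 25, 2011 + 4 days = Mar 1, 2011.
The grapes are crushed: Feb 9, 2011.
Malolactic fermentation finishes: Feb 9, 2011 + 5 days = Feb 14, 2011.
The wine is bottled: Feb 14, 2011 + 12 days = Feb 26, 2011.
Comparing: the wine is released on Mar 1, 2011 vs the wine is bottled on Feb 26, 2011. Earlier: the wine is bottled.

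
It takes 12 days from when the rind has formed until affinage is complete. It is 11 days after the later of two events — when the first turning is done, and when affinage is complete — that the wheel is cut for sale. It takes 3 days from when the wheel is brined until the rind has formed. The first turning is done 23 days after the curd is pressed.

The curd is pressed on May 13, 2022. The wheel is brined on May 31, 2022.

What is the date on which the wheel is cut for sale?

June 26, 2022

The curd is pressed: May 13, 2022.
The first turning is done: May 13, 2022 + 23 days = Jun 5, 2022.
The wheel is brined: May 31, 2022.
The rind has formed: May 31, 2022 + 3 days = Jun 3, 2022.
Affinage is complete: Jun 3, 2022 + 12 days = Jun 15, 2022.
Both prerequisites met — the first turning is done (Jun 5, 2022), affinage is complete (Jun 15, 2022); the later is Jun 15, 2022.
The wheel is cut for sale: Jun 15, 2022 + 11 days = Jun 26, 2022.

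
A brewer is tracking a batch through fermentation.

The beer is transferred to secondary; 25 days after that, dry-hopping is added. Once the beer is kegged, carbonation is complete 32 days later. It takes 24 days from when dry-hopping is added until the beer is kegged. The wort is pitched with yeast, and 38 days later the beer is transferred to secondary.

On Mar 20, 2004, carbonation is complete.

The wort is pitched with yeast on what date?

Carbonation is complete: Mar 20, 2004.
The beer is kegged: Mar 20, 2004 − 32 days = Feb 17, 2004.
Dry-hopping is added: Feb 17, 2004 − 24 days = Jan 24, 2004.
The beer is transferred to secondary: Jan 24, 2004 − 25 days = Dec 30, 2003.
The wort is pitched with yeast: Dec 30, 2003 − 38 days = Nov 22, 2003.

Nov 22, 2003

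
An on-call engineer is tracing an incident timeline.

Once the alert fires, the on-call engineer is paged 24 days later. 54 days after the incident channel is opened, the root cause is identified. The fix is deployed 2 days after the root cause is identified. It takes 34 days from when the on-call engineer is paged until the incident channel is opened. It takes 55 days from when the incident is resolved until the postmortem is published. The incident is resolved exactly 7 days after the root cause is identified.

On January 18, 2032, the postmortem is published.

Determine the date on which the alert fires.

The postmortem is published: Jan 18, 2032.
The incident is resolved: Jan 18, 2032 − 55 days = Nov 24, 2031.
The root cause is identified: Nov 24, 2031 − 7 days = Nov 17, 2031.
The incident channel is opened: Nov 17, 2031 − 54 days = Sep 24, 2031.
The on-call engineer is paged: Sep 24, 2031 − 34 days = Aug 21, 2031.
The alert fires: Aug 21, 2031 − 24 days = Jul 28, 2031.

July 28, 2031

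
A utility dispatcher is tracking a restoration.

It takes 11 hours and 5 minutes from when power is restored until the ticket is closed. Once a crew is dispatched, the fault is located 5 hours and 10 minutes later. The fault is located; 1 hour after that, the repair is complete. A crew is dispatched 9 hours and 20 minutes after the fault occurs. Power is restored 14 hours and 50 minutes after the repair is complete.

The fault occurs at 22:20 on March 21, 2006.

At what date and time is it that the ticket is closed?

The fault occurs: 22:20 Mar 21, 2006.
A crew is dispatched: 22:20 Mar 21, 2006 + 9h20m = 07:40 Mar 22, 2006.
The fault is located: 07:40 Mar 22, 2006 + 5h10m = 12:50 Mar 22, 2006.
The repair is complete: 12:50 Mar 22, 2006 + 1h = 13:50 Mar 22, 2006.
Power is restored: 13:50 Mar 22, 2006 + 14h50m = 04:40 Mar 23, 2006.
The ticket is closed: 04:40 Mar 23, 2006 + 11h05m = 15:45 Mar 23, 2006.

15:45 on March 23, 2006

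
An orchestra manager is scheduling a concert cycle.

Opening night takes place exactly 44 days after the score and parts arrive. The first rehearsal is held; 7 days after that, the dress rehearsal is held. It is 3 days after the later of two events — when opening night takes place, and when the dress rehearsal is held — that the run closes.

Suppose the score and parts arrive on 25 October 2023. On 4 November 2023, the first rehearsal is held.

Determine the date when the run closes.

11 December 2023

The score and parts arrive: Oct 25, 2023.
Opening night takes place: Oct 25, 2023 + 44 days = Dec 8, 2023.
The first rehearsal is held: Nov 4, 2023.
The dress rehearsal is held: Nov 4, 2023 + 7 days = Nov 11, 2023.
Both prerequisites met — opening night takes place (Dec 8, 2023), the dress rehearsal is held (Nov 11, 2023); the later is Dec 8, 2023.
The run closes: Dec 8, 2023 + 3 days = Dec 11, 2023.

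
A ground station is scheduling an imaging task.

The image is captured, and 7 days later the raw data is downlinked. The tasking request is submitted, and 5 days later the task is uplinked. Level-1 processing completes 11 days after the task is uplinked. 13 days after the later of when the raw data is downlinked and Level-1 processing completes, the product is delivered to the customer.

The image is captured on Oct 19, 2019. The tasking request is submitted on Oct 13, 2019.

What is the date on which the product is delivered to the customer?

The image is captured: Oct 19, 2019.
The raw data is downlinked: Oct 19, 2019 + 7 days = Oct 26, 2019.
The tasking request is submitted: Oct 13, 2019.
The task is uplinked: Oct 13, 2019 + 5 days = Oct 18, 2019.
Level-1 processing completes: Oct 18, 2019 + 11 days = Oct 29, 2019.
Both prerequisites met — the raw data is downlinked (Oct 26, 2019), Level-1 processing completes (Oct 29, 2019); the later is Oct 29, 2019.
The product is delivered to the customer: Oct 29, 2019 + 13 days = Nov 11, 2019.

Nov 11, 2019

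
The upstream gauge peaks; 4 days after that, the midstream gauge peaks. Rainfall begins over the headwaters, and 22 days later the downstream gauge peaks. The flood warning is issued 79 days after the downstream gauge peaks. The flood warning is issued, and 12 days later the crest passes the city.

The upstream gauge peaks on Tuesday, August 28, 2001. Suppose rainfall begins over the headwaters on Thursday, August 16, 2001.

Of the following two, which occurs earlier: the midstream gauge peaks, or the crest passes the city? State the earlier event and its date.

The midstream gauge peaks — Saturday, September 1, 2001

The upstream gauge peaks: Aug 28, 2001.
The midstream gauge peaks: Aug 28, 2001 + 4 days = Sep 1, 2001.
Rainfall begins over the headwaters: Aug 16, 2001.
The downstream gauge peaks: Aug 16, 2001 + 22 days = Sep 7, 2001.
The flood warning is issued: Sep 7, 2001 + 79 days = Nov 25, 2001.
The crest passes the city: Nov 25, 2001 + 12 days = Dec 7, 2001.
Comparing: the midstream gauge peaks on Sep 1, 2001 vs the crest passes the city on Dec 7, 2001. Earlier: the midstream gauge peaks.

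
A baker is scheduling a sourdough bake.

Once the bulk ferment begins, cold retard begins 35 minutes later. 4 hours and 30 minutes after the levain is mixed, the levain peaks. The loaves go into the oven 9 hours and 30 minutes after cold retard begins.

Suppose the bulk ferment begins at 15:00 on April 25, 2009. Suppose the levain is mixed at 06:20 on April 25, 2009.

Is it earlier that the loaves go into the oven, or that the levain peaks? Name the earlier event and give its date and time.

The levain peaks — 10:50 on April 25, 2009

The bulk ferment begins: 15:00 Apr 25, 2009.
Cold retard begins: 15:00 Apr 25, 2009 + 35m = 15:35 Apr 25, 2009.
The loaves go into the oven: 15:35 Apr 25, 2009 + 9h30m = 01:05 Apr 26, 2009.
The levain is mixed: 06:20 Apr 25, 2009.
The levain peaks: 06:20 Apr 25, 2009 + 4h30m = 10:50 Apr 25, 2009.
Comparing: the loaves go into the oven at 01:05 Apr 26, 2009 vs the levain peaks at 10:50 Apr 25, 2009. Earlier: the levain peaks.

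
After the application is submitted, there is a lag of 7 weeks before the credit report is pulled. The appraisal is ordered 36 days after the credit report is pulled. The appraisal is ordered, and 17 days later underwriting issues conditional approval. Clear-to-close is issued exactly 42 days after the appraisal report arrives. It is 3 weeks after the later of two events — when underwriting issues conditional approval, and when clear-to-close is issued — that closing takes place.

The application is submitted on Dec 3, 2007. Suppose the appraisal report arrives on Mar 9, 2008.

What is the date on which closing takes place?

May 11, 2008

The application is submitted: Dec 3, 2007.
The credit report is pulled: Dec 3, 2007 + 7 weeks = Jan 21, 2008.
The appraisal is ordered: Jan 21, 2008 + 36 days = Feb 26, 2008.
Underwriting issues conditional approval: Feb 26, 2008 + 17 days = Mar 14, 2008.
The appraisal report arrives: Mar 9, 2008.
Clear-to-close is issued: Mar 9, 2008 + 42 days = Apr 20, 2008.
Both prerequisites met — underwriting issues conditional approval (Mar 14, 2008), clear-to-close is issued (Apr 20, 2008); the later is Apr 20, 2008.
Closing takes place: Apr 20, 2008 + 3 weeks = May 11, 2008.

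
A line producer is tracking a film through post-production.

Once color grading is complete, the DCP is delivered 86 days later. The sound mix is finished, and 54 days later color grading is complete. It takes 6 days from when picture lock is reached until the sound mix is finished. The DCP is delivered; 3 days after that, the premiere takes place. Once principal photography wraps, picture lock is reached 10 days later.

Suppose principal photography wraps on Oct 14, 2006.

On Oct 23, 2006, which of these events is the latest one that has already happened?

Principal photography wraps: Oct 14, 2006.
Picture lock is reached: Oct 14, 2006 + 10 days = Oct 24, 2006.
The sound mix is finished: Oct 24, 2006 + 6 days = Oct 30, 2006.
Color grading is complete: Oct 30, 2006 + 54 days = Dec 23, 2006.
The DCP is delivered: Dec 23, 2006 + 86 days = Mar 19, 2007.
The premiere takes place: Mar 19, 2007 + 3 days = Mar 22, 2007.
Oct 23, 2006 falls between when principal photography wraps (Oct 14, 2006) and when picture lock is reached (Oct 24, 2006).

Principal photography wraps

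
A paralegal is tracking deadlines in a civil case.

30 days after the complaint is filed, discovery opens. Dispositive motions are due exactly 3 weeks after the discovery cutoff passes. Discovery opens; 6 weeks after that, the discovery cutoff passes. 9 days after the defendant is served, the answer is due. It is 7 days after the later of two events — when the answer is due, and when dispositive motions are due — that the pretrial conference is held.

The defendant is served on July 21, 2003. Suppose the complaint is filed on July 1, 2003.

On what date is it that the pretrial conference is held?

The defendant is served: Jul 21, 2003.
The answer is due: Jul 21, 2003 + 9 days = Jul 30, 2003.
The complaint is filed: Jul 1, 2003.
Discovery opens: Jul 1, 2003 + 30 days = Jul 31, 2003.
The discovery cutoff passes: Jul 31, 2003 + 6 weeks = Sep 11, 2003.
Dispositive motions are due: Sep 11, 2003 + 3 weeks = Oct 2, 2003.
Both prerequisites met — the answer is due (Jul 30, 2003), dispositive motions are due (Oct 2, 2003); the later is Oct 2, 2003.
The pretrial conference is held: Oct 2, 2003 + 7 days = Oct 9, 2003.

October 9, 2003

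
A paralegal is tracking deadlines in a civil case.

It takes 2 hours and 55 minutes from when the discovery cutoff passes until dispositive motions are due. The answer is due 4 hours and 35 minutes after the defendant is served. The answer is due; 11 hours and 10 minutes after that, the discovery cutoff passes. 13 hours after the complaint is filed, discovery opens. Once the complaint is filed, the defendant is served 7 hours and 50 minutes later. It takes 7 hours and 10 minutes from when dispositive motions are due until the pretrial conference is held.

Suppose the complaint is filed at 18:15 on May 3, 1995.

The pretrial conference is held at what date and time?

The complaint is filed: 18:15 May 3, 1995.
The defendant is served: 18:15 May 3, 1995 + 7h50m = 02:05 May 4, 1995.
The answer is due: 02:05 May 4, 1995 + 4h35m = 06:40 May 4, 1995.
The discovery cutoff passes: 06:40 May 4, 1995 + 11h10m = 17:50 May 4, 1995.
Dispositive motions are due: 17:50 May 4, 1995 + 2h55m = 20:45 May 4, 1995.
The pretrial conference is held: 20:45 May 4, 1995 + 7h10m = 03:55 May 5, 1995.

03:55 on May 5, 1995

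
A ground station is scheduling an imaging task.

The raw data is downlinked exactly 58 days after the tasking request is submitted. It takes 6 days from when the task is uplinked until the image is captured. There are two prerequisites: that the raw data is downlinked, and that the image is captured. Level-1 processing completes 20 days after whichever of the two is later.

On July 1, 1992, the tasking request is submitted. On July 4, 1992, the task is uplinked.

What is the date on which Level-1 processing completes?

September 17, 1992

The tasking request is submitted: Jul 1, 1992.
The raw data is downlinked: Jul 1, 1992 + 58 days = Aug 28, 1992.
The task is uplinked: Jul 4, 1992.
The image is captured: Jul 4, 1992 + 6 days = Jul 10, 1992.
Both prerequisites met — the raw data is downlinked (Aug 28, 1992), the image is captured (Jul 10, 1992); the later is Aug 28, 1992.
Level-1 processing completes: Aug 28, 1992 + 20 days = Sep 17, 1992.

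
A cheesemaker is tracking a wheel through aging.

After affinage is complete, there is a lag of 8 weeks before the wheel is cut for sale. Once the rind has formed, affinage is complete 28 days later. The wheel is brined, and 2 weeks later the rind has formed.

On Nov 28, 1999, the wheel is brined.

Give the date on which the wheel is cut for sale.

Mar 5, 2000

The wheel is brined: Nov 28, 1999.
The rind has formed: Nov 28, 1999 + 2 weeks = Dec 12, 1999.
Affinage is complete: Dec 12, 1999 + 28 days = Jan 9, 2000.
The wheel is cut for sale: Jan 9, 2000 + 8 weeks = Mar 5, 2000.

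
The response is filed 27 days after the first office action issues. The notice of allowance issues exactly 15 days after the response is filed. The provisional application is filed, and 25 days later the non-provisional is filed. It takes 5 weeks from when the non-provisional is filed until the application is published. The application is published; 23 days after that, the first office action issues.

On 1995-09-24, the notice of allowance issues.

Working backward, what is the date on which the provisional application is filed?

The notice of allowance issues: Sep 24, 1995.
The response is filed: Sep 24, 1995 − 15 days = Sep 9, 1995.
The first office action issues: Sep 9, 1995 − 27 days = Aug 13, 1995.
The application is published: Aug 13, 1995 − 23 days = Jul 21, 1995.
The non-provisional is filed: Jul 21, 1995 − 5 weeks = Jun 16, 1995.
The provisional application is filed: Jun 16, 1995 − 25 days = May 22, 1995.

1995-05-22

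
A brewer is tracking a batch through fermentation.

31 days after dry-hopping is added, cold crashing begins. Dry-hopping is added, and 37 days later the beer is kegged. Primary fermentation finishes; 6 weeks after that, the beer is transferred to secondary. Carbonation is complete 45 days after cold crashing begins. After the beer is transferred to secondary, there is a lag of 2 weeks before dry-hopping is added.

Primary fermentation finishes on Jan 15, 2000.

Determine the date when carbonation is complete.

May 26, 2000

Primary fermentation finishes: Jan 15, 2000.
The beer is transferred to secondary: Jan 15, 2000 + 6 weeks = Feb 26, 2000.
Dry-hopping is added: Feb 26, 2000 + 2 weeks = Mar 11, 2000.
Cold crashing begins: Mar 11, 2000 + 31 days = Apr 11, 2000.
Carbonation is complete: Apr 11, 2000 + 45 days = May 26, 2000.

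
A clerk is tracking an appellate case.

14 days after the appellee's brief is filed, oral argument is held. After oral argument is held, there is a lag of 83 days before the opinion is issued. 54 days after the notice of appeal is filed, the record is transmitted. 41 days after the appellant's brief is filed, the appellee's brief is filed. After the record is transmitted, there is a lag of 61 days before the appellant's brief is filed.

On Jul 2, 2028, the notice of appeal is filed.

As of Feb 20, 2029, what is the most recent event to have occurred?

Oral argument is held

The notice of appeal is filed: Jul 2, 2028.
The record is transmitted: Jul 2, 2028 + 54 days = Aug 25, 2028.
The appellant's brief is filed: Aug 25, 2028 + 61 days = Oct 25, 2028.
The appellee's brief is filed: Oct 25, 2028 + 41 days = Dec 5, 2028.
Oral argument is held: Dec 5, 2028 + 14 days = Dec 19, 2028.
The opinion is issued: Dec 19, 2028 + 83 days = Mar 12, 2029.
Feb 20, 2029 falls between when oral argument is held (Dec 19, 2028) and when the opinion is issued (Mar 12, 2029).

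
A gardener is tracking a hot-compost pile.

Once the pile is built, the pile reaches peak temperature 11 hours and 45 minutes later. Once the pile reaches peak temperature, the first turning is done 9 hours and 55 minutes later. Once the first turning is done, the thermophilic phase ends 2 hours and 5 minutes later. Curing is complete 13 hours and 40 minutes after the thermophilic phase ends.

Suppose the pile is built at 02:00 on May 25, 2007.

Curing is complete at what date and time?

The pile is built: 02:00 May 25, 2007.
The pile reaches peak temperature: 02:00 May 25, 2007 + 11h45m = 13:45 May 25, 2007.
The first turning is done: 13:45 May 25, 2007 + 9h55m = 23:40 May 25, 2007.
The thermophilic phase ends: 23:40 May 25, 2007 + 2h05m = 01:45 May 26, 2007.
Curing is complete: 01:45 May 26, 2007 + 13h40m = 15:25 May 26, 2007.

15:25 on May 26, 2007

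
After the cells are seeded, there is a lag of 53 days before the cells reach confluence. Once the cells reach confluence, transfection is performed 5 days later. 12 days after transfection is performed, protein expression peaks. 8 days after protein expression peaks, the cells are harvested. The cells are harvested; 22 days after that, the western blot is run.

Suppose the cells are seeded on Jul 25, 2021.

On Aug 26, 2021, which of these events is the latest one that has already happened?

The cells are seeded

The cells are seeded: Jul 25, 2021.
The cells reach confluence: Jul 25, 2021 + 53 days = Sep 16, 2021.
Transfection is performed: Sep 16, 2021 + 5 days = Sep 21, 2021.
Protein expression peaks: Sep 21, 2021 + 12 days = Oct 3, 2021.
The cells are harvested: Oct 3, 2021 + 8 days = Oct 11, 2021.
The western blot is run: Oct 11, 2021 + 22 days = Nov 2, 2021.
Aug 26, 2021 falls between when the cells are seeded (Jul 25, 2021) and when the cells reach confluence (Sep 16, 2021).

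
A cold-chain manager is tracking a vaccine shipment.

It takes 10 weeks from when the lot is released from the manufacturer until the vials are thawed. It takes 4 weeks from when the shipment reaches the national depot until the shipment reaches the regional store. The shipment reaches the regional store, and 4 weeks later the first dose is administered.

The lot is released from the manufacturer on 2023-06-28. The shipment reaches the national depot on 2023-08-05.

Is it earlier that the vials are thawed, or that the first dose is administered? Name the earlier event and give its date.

The lot is released from the manufacturer: Jun 28, 2023.
The vials are thawed: Jun 28, 2023 + 10 weeks = Sep 6, 2023.
The shipment reaches the national depot: Aug 5, 2023.
The shipment reaches the regional store: Aug 5, 2023 + 4 weeks = Sep 2, 2023.
The first dose is administered: Sep 2, 2023 + 4 weeks = Sep 30, 2023.
Comparing: the vials are thawed on Sep 6, 2023 vs the first dose is administered on Sep 30, 2023. Earlier: the vials are thawed.

The vials are thawed — 2023-09-06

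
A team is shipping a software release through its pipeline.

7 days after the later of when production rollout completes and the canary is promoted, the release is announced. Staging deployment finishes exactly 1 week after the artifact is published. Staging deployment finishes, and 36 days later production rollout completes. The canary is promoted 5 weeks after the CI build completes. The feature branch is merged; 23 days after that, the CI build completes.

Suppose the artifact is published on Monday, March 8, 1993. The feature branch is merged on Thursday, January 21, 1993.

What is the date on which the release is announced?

Tuesday, April 27, 1993

The artifact is published: Mar 8, 1993.
Staging deployment finishes: Mar 8, 1993 + 1 week = Mar 15, 1993.
Production rollout completes: Mar 15, 1993 + 36 days = Apr 20, 1993.
The feature branch is merged: Jan 21, 1993.
The CI build completes: Jan 21, 1993 + 23 days = Feb 13, 1993.
The canary is promoted: Feb 13, 1993 + 5 weeks = Mar 20, 1993.
Both prerequisites met — production rollout completes (Apr 20, 1993), the canary is promoted (Mar 20, 1993); the later is Apr 20, 1993.
The release is announced: Apr 20, 1993 + 7 days = Apr 27, 1993.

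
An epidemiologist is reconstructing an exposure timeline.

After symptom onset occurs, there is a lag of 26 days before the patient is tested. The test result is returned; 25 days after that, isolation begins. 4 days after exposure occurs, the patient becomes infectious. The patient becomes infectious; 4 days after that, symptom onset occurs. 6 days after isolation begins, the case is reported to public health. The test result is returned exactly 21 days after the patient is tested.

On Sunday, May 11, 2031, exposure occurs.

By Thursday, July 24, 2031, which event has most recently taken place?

The test result is returned

Exposure occurs: May 11, 2031.
The patient becomes infectious: May 11, 2031 + 4 days = May 15, 2031.
Symptom onset occurs: May 15, 2031 + 4 days = May 19, 2031.
The patient is tested: May 19, 2031 + 26 days = Jun 14, 2031.
The test result is returned: Jun 14, 2031 + 21 days = Jul 5, 2031.
Isolation begins: Jul 5, 2031 + 25 days = Jul 30, 2031.
The case is reported to public health: Jul 30, 2031 + 6 days = Aug 5, 2031.
Jul 24, 2031 falls between when the test result is returned (Jul 5, 2031) and when isolation begins (Jul 30, 2031).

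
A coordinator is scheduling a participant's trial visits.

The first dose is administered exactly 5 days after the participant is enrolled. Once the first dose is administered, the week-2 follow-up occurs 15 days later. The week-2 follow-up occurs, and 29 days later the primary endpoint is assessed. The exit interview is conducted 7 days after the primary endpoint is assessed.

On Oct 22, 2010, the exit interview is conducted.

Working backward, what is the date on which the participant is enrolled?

Aug 27, 2010

The exit interview is conducted: Oct 22, 2010.
The primary endpoint is assessed: Oct 22, 2010 − 7 days = Oct 15, 2010.
The week-2 follow-up occurs: Oct 15, 2010 − 29 days = Sep 16, 2010.
The first dose is administered: Sep 16, 2010 − 15 days = Sep 1, 2010.
The participant is enrolled: Sep 1, 2010 − 5 days = Aug 27, 2010.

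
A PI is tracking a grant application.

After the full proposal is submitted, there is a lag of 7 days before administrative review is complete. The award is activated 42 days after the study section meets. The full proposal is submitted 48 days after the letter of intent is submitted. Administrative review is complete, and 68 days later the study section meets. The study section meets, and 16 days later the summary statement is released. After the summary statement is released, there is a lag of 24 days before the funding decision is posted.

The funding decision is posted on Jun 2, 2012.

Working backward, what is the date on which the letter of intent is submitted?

Dec 22, 2011

The funding decision is posted: Jun 2, 2012.
The summary statement is released: Jun 2, 2012 − 24 days = May 9, 2012.
The study section meets: May 9, 2012 − 16 days = Apr 23, 2012.
Administrative review is complete: Apr 23, 2012 − 68 days = Feb 15, 2012.
The full proposal is submitted: Feb 15, 2012 − 7 days = Feb 8, 2012.
The letter of intent is submitted: Feb 8, 2012 − 48 days = Dec 22, 2011.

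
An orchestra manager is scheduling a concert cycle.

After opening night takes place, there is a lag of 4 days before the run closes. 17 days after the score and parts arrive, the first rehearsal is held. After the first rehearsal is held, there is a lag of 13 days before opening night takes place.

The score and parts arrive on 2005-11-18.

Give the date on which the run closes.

2005-12-22

The score and parts arrive: Nov 18, 2005.
The first rehearsal is held: Nov 18, 2005 + 17 days = Dec 5, 2005.
Opening night takes place: Dec 5, 2005 + 13 days = Dec 18, 2005.
The run closes: Dec 18, 2005 + 4 days = Dec 22, 2005.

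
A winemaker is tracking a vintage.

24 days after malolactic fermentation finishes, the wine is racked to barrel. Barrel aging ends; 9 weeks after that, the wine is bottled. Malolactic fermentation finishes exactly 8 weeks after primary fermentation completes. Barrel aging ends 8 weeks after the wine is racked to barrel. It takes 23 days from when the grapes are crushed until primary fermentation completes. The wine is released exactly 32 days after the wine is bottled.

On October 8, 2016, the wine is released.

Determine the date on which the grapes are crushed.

January 28, 2016

The wine is released: Oct 8, 2016.
The wine is bottled: Oct 8, 2016 − 32 days = Sep 6, 2016.
Barrel aging ends: Sep 6, 2016 − 9 weeks = Jul 5, 2016.
The wine is racked to barrel: Jul 5, 2016 − 8 weeks = May 10, 2016.
Malolactic fermentation finishes: May 10, 2016 − 24 days = Apr 16, 2016.
Primary fermentation completes: Apr 16, 2016 − 8 weeks = Feb 20, 2016.
The grapes are crushed: Feb 20, 2016 − 23 days = Jan 28, 2016.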